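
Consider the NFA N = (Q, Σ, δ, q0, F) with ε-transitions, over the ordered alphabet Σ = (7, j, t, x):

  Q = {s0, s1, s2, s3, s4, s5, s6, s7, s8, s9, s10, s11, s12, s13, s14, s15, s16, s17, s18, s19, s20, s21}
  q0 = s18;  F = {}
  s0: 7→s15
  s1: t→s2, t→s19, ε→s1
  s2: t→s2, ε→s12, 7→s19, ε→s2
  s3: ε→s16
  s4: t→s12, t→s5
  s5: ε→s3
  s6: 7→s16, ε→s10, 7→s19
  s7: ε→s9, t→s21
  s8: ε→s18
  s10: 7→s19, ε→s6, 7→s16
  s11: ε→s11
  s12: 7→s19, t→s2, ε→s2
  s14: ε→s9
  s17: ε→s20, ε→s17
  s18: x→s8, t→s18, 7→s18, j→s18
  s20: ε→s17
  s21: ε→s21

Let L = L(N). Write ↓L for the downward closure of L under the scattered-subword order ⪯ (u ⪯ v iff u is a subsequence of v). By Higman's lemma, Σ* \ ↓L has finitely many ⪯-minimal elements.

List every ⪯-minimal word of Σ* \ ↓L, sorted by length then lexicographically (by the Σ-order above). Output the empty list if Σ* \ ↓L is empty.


|Q|=22, |F|=0, |δ|=34 (16 ε).
min D↑ (1 st, q0=0, F={0}): 0:7→0,j→0,t→0,x→0 [Hopcroft].
ε ∈ L(D↑) — L = ∅.

A = [ε].


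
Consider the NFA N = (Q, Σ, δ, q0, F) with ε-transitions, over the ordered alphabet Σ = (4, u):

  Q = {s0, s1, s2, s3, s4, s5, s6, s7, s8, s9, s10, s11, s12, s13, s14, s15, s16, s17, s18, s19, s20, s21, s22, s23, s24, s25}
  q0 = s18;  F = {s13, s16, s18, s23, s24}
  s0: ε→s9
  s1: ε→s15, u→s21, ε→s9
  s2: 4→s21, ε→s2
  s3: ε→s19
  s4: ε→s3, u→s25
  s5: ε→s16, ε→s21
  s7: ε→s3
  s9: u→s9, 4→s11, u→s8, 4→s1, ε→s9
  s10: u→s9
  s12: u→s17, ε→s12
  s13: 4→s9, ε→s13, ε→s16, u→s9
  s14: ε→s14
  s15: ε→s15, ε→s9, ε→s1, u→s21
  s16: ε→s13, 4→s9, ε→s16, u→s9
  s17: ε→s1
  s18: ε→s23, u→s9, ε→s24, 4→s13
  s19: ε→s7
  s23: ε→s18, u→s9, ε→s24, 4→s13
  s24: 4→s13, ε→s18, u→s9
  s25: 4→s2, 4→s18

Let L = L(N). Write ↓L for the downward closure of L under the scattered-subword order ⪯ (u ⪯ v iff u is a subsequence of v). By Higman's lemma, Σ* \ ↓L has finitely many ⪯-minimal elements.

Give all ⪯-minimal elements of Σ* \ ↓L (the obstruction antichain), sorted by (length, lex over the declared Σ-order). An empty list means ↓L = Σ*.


|Q|=26, |F|=5, |δ|=48 (26 ε).
min D↑ (3 st, q0=0, F={2}): 0:4→1,u→2 1:4→2,u→2 2:4→2,u→2 [Hopcroft].
'u': run [11, 6] end={s1,s11,s15,s21,s8,s9} ∉↓L; 1/1 single-dels accept.
'44': run [11, 8, 6] end={s1,s11,s15,s21,s8,s9} rej; 2/2 deletions ∈↓L.
2 minimals (antichain).

A = [u, 44].


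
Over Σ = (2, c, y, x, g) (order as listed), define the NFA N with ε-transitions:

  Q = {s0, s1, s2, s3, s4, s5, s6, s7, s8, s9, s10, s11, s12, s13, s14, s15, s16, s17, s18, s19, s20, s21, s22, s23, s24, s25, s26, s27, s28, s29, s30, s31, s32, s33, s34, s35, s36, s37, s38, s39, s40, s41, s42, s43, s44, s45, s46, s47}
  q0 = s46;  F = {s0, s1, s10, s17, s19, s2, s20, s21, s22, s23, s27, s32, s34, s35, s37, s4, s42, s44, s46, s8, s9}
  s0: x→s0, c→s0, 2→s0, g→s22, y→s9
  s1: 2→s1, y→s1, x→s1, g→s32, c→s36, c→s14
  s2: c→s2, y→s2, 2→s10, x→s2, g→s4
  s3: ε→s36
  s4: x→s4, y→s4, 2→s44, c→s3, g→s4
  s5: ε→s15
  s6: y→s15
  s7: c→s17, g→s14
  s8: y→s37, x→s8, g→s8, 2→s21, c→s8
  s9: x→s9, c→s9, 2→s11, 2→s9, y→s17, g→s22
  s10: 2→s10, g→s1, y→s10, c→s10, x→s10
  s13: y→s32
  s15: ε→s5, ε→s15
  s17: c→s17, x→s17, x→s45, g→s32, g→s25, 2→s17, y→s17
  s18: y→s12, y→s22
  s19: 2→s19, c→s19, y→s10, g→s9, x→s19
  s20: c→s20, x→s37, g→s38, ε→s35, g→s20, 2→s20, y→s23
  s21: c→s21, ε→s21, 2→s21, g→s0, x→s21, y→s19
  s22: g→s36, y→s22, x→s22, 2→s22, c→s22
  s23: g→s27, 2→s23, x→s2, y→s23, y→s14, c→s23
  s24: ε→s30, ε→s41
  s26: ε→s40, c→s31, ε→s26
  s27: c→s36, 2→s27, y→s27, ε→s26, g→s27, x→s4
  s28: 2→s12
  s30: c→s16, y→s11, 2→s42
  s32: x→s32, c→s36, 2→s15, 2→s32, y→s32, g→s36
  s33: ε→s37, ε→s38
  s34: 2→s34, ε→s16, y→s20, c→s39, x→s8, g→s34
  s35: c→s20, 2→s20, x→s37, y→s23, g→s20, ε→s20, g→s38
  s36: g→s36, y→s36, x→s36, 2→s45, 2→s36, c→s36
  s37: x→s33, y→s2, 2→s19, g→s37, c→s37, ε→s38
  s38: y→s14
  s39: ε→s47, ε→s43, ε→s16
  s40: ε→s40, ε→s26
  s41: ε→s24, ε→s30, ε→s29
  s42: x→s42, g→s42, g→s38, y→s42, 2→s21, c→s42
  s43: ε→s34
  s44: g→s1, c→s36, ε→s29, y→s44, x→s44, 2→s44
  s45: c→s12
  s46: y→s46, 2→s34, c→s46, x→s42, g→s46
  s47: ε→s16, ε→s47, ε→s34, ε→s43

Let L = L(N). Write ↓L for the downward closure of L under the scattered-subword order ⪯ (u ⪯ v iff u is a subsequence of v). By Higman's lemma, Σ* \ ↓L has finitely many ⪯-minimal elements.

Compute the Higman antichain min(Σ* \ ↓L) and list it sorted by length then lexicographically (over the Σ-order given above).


Antichain: [2yygc, x2ggg].

|Q|=48, |F|=21, |δ|=163 (30 ε).
min D↑ (21 st, q0=0, F={16}): 0:2→1,c→0,y→0,x→2,g→0 1:2→1,c→1,y→3,x→4,g→1 2:2→5,c→2,y→2,x→2,g→2 3:2→3,c→3,y→6,x→7,g→3 4:2→5,c→4,y→7,x→4,g→4 5:2→5,c→5,y→8,x→5,g→9 6:2→6,c→6,y→6,x→10,g→11 7:2→8,c→7,y→10,x→7,g→7 8:2→8,c→8,y→12,x→8,g→13 9:2→9,c→9,y→13,x→9,g→14 10:2→12,c→10,y→10,x→10,g→15 11:2→11,c→16,y→11,x→15,g→11 12:2→12,c→12,y→12,x→12,g→17 13:2→13,c→13,y→18,x→13,g→14 14:2→14,c→14,y→14,x→14,g→16 15:2→19,c→16,y→15,x→15,g→15 16:2→16,c→16,y→16,x→16,g→16 17:2→17,c→16,y→17,x→17,g→20 18:2→18,c→18,y→18,x→18,g→20 19:2→19,c→16,y→19,x→19,g→17 20:2→20,c→16,y→20,x→20,g→16 [Hopcroft].
'2yygc': run [40, 38, 30, 22, 17, 6] end={s12,s14,s3,s31,s36,s45} rej; 5/5 deletions ∈↓L.
'x2ggg': run [40, 27, 19, 14, 8, 3] end={s12,s36,s45} ∉↓L; 5/5 del acc.
2 words, ⪯-incomp.


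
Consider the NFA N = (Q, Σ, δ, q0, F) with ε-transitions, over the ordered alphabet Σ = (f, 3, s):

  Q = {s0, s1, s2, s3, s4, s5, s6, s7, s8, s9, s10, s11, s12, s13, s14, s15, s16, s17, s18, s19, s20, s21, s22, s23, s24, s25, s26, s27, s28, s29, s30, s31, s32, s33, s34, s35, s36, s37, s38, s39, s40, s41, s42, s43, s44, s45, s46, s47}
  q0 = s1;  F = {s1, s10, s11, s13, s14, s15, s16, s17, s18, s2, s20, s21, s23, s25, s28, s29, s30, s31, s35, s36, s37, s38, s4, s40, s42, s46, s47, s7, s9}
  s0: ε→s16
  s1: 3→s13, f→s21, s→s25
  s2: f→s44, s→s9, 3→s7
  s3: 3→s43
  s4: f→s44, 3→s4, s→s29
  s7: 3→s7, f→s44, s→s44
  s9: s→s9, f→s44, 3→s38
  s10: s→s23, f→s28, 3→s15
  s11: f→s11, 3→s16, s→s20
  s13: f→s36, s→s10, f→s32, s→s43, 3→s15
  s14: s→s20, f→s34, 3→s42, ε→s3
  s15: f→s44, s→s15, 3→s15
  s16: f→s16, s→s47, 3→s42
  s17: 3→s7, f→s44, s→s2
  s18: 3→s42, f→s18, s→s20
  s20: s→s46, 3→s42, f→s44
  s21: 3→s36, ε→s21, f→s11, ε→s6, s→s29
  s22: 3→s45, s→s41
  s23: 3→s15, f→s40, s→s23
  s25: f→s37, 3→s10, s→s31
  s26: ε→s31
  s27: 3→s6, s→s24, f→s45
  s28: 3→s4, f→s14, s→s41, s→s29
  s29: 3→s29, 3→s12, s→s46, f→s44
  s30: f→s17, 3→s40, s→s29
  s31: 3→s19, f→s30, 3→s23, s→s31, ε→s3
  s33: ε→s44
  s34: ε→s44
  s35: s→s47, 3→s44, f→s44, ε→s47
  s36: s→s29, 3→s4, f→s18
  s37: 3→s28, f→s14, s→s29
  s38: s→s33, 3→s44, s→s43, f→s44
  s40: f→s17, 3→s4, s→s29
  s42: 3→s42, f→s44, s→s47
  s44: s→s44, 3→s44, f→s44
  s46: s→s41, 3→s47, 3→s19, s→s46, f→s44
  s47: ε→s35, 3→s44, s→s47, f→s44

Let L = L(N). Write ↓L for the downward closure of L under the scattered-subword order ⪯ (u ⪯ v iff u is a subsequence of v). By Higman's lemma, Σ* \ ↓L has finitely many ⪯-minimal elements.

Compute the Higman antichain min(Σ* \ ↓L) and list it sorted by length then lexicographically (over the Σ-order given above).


min(Σ*\↓L) = [fsf, 33f, sfff, ff3s3, fss33, ssff3s].

|Q|=48, |F|=29, |δ|=114 (10 ε).
min D↑ (29 st, q0=0, F={15}): 0:f→1,3→2,s→3 1:f→4,3→5,s→6 2:f→5,3→7,s→8 3:f→9,3→8,s→10 4:f→4,3→11,s→12 5:f→13,3→14,s→6 6:f→15,3→6,s→16 7:f→15,3→7,s→7 8:f→17,3→7,s→18 9:f→19,3→17,s→6 10:f→20,3→18,s→10 11:f→11,3→21,s→22 12:f→15,3→21,s→16 13:f→13,3→21,s→12 14:f→15,3→14,s→6 15:f→15,3→15,s→15 16:f→15,3→22,s→16 17:f→19,3→14,s→6 18:f→23,3→7,s→18 19:f→15,3→21,s→12 20:f→24,3→23,s→6 21:f→15,3→21,s→22 22:f→15,3→15,s→22 23:f→24,3→14,s→6 24:f→15,3→25,s→26 25:f→15,3→25,s→15 26:f→15,3→25,s→27 27:f→15,3→28,s→27 28:f→15,3→15,s→15.
'fsf': |S_i|=[39, 32, 16, 1] end={s44} ∉↓L; 3/3 single-dels accept.
'33f': N↓-sim [39, 31, 15, 1] end={s44} — reject; 3/3 del acc.
'sfff': N↓-sim [39, 30, 25, 18, 2] end={s34,s44} ∉↓L; 4/4 deletions ∈↓L.
'ff3s3': N↓-sim [39, 32, 21, 10, 5, 1] end={s44} ∉↓L; 5/5 single-dels accept.
'fss33': |S_i|=[39, 32, 16, 10, 7, 1] end={s44} rej; 5/5 single-dels accept.
'ssff3s': N↓-sim [39, 30, 24, 18, 8, 5, 3] end={s33,s43,s44} — reject; 6/6 single-dels accept.
6 obstructions.


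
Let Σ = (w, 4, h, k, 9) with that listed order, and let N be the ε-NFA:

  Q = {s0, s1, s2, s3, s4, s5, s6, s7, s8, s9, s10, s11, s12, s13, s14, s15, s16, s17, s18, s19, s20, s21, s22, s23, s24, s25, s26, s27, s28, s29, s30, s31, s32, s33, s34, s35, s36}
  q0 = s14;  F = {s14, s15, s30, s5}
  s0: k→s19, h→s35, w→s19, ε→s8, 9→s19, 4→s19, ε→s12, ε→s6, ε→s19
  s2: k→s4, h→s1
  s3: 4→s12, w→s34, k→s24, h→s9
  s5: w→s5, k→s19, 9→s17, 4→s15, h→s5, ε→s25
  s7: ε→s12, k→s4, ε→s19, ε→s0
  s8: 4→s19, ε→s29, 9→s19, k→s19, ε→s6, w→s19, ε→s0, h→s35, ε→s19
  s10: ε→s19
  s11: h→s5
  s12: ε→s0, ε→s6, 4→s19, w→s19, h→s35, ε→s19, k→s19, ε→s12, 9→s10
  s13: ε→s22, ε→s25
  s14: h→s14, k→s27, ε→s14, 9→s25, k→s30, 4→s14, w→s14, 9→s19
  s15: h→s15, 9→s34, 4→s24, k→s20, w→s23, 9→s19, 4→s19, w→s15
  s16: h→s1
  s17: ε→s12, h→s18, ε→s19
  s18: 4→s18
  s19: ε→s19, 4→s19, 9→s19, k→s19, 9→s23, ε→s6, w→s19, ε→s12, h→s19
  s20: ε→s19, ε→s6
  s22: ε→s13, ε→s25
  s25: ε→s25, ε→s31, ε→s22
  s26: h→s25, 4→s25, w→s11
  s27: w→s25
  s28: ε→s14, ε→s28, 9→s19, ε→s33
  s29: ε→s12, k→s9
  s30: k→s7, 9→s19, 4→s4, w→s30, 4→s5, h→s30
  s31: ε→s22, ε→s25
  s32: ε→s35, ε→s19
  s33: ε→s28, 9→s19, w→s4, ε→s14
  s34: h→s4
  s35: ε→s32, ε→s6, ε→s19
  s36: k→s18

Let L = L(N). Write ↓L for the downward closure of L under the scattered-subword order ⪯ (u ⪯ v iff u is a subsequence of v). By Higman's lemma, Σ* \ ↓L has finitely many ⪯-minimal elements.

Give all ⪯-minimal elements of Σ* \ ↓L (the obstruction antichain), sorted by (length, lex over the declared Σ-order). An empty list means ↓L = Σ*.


|Q|=37, |F|=4, |δ|=113 (45 ε).
min D↑ (5 st, q0=0, F={2}): 0:w→0,4→0,h→0,k→1,9→2 1:w→1,4→3,h→1,k→2,9→2 2:w→2,4→2,h→2,k→2,9→2 3:w→3,4→4,h→3,k→2,9→2 4:w→4,4→2,h→4,k→2,9→2 (ε-aug+det+¬).
'9': |S_i|=[27, 19] end={s0,s10,s12,s13,s17,s18,s19,s22,s23,s25,s29,s31,…} ∉↓L; 1/1 deletions ∈↓L.
'kk': run [27, 26, 14] end={s0,s10,s12,s19,s20,s23,s29,s32,s35,s4,s6,s7,…} ∉↓L; 2/2 single-dels accept.
'k444': N↓-sim [27, 26, 23, 17, 13] end={s0,s10,s12,s18,s19,s23,s24,s29,s32,s35,s6,s8,…} ∉↓L; 4/4 single-dels accept.
3 words, ⪯-incomp.

min(Σ*\↓L) = [9, kk, k444].


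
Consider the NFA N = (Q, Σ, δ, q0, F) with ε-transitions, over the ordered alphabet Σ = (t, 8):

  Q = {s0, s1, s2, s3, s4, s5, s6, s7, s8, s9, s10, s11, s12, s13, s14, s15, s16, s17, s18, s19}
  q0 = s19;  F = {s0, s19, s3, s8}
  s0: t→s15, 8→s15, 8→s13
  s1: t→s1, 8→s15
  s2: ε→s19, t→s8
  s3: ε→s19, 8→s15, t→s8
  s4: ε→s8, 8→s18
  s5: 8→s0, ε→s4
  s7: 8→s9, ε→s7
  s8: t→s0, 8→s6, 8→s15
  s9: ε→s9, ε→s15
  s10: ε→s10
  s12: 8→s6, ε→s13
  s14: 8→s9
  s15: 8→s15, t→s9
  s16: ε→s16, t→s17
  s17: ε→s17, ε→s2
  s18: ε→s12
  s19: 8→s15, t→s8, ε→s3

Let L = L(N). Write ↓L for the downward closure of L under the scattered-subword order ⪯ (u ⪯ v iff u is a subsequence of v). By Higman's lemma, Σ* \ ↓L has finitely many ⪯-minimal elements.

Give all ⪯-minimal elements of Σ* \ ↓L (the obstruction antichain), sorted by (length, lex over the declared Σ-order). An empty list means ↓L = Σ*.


|Q|=20, |F|=4, |δ|=35 (14 ε).
min D↑ (4 st, q0=0, F={2}): 0:t→1,8→2 1:t→3,8→2 2:t→2,8→2 3:t→2,8→2 [Hopcroft].
'8': N↓-sim [8, 4] end={s13,s15,s6,s9} rej; 1/1 single-dels accept.
'ttt': N↓-sim [8, 6, 4, 2] end={s15,s9} — reject; 3/3 del acc.
2 minimals (antichain).

Antichain: [8, ttt].


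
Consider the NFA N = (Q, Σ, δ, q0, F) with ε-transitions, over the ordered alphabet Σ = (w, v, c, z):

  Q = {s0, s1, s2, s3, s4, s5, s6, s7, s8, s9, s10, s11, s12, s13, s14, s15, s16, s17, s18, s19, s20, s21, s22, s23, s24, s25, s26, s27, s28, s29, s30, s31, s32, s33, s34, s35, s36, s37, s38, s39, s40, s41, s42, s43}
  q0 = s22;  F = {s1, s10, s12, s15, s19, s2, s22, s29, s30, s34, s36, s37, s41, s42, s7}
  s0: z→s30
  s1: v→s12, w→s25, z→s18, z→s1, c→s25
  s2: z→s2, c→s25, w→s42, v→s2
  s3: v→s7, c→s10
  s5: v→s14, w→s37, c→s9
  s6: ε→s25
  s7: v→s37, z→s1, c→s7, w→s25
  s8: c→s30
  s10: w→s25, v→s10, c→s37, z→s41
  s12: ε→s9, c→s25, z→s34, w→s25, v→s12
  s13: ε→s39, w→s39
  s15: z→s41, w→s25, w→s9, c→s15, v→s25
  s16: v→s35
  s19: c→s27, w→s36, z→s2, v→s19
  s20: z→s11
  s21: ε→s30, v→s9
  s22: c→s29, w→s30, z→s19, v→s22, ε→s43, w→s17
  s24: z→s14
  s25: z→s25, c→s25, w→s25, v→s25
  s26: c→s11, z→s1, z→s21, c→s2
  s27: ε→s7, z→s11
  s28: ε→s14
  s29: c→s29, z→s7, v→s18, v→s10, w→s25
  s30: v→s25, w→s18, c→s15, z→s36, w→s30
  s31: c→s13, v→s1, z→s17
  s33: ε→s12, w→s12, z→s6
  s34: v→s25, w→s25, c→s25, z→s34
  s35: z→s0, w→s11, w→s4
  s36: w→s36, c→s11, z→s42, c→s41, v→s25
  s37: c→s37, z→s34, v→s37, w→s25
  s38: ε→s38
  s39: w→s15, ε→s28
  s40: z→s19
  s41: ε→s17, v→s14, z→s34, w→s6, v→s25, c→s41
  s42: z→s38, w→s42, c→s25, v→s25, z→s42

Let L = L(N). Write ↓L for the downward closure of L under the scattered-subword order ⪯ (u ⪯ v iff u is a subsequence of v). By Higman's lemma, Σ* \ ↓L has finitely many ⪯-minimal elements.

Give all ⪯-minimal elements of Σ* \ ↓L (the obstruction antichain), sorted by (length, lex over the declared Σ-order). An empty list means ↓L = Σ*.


A = [wv, cw, zzc, cvzv, cvczc].

|Q|=44, |F|=15, |δ|=110 (11 ε).
min D↑ (16 st, q0=0, F={4}): 0:w→1,v→0,c→2,z→3 1:w→1,v→4,c→5,z→6 2:w→4,v→7,c→2,z→8 3:w→6,v→3,c→8,z→9 4:w→4,v→4,c→4,z→4 5:w→4,v→4,c→5,z→10 6:w→6,v→4,c→10,z→11 7:w→4,v→7,c→12,z→10 8:w→4,v→12,c→8,z→13 9:w→11,v→9,c→4,z→9 10:w→4,v→4,c→10,z→14 11:w→11,v→4,c→4,z→11 12:w→4,v→12,c→12,z→14 13:w→4,v→15,c→4,z→13 14:w→4,v→4,c→4,z→14 15:w→4,v→15,c→4,z→14.
'wv': N↓-sim [25, 14, 2] end={s14,s25} ∉↓L; 2/2 single-dels accept.
'cw': N↓-sim [25, 17, 3] end={s25,s6,s9} — reject; 2/2 single-dels accept.
'zzc': run [25, 19, 10, 1] end={s25} rej; 3/3 deletions ∈↓L.
'cvzv': run [25, 17, 11, 6, 2] end={s14,s25} rej; 4/4 del acc.
'cvczc': run [25, 17, 11, 7, 2, 1] end={s25} rej; 5/5 deletions ∈↓L.
5 obstructions.


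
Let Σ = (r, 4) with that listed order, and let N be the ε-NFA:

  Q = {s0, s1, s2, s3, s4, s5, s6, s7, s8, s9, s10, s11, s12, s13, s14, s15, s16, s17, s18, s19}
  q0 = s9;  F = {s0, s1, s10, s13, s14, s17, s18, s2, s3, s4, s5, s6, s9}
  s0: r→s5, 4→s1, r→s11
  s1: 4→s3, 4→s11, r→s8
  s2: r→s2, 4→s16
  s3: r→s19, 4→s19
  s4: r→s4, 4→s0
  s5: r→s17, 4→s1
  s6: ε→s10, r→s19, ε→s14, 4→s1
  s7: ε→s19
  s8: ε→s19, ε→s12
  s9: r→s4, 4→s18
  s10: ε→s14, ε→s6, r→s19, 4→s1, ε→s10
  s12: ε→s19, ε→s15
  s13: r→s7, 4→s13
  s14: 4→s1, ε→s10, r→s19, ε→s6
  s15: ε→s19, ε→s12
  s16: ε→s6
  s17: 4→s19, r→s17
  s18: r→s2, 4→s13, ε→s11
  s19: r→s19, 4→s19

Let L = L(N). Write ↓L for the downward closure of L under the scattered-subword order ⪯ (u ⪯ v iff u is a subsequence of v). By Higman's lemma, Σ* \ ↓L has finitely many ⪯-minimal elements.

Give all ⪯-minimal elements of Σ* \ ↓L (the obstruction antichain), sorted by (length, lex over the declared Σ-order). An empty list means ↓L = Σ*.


A = [44r, r4rr4, r4444].

|Q|=20, |F|=13, |δ|=46 (16 ε).
min D↑ (12 st, q0=0, F={9}): 0:r→1,4→2 1:r→1,4→3 2:r→4,4→5 3:r→6,4→7 4:r→4,4→8 5:r→9,4→5 6:r→10,4→7 7:r→9,4→11 8:r→9,4→7 9:r→9,4→9 10:r→10,4→9 11:r→9,4→9.
'44r': run [20, 18, 13, 5] end={s12,s15,s19,s7,s8} — reject; 3/3 deletions ∈↓L.
'r4rr4': |S_i|=[20, 17, 14, 9, 5, 1] end={s19} rej; 5/5 single-dels accept.
'r4444': N↓-sim [20, 17, 14, 7, 3, 1] end={s19} — reject; 5/5 single-dels accept.
3 minimals (antichain).


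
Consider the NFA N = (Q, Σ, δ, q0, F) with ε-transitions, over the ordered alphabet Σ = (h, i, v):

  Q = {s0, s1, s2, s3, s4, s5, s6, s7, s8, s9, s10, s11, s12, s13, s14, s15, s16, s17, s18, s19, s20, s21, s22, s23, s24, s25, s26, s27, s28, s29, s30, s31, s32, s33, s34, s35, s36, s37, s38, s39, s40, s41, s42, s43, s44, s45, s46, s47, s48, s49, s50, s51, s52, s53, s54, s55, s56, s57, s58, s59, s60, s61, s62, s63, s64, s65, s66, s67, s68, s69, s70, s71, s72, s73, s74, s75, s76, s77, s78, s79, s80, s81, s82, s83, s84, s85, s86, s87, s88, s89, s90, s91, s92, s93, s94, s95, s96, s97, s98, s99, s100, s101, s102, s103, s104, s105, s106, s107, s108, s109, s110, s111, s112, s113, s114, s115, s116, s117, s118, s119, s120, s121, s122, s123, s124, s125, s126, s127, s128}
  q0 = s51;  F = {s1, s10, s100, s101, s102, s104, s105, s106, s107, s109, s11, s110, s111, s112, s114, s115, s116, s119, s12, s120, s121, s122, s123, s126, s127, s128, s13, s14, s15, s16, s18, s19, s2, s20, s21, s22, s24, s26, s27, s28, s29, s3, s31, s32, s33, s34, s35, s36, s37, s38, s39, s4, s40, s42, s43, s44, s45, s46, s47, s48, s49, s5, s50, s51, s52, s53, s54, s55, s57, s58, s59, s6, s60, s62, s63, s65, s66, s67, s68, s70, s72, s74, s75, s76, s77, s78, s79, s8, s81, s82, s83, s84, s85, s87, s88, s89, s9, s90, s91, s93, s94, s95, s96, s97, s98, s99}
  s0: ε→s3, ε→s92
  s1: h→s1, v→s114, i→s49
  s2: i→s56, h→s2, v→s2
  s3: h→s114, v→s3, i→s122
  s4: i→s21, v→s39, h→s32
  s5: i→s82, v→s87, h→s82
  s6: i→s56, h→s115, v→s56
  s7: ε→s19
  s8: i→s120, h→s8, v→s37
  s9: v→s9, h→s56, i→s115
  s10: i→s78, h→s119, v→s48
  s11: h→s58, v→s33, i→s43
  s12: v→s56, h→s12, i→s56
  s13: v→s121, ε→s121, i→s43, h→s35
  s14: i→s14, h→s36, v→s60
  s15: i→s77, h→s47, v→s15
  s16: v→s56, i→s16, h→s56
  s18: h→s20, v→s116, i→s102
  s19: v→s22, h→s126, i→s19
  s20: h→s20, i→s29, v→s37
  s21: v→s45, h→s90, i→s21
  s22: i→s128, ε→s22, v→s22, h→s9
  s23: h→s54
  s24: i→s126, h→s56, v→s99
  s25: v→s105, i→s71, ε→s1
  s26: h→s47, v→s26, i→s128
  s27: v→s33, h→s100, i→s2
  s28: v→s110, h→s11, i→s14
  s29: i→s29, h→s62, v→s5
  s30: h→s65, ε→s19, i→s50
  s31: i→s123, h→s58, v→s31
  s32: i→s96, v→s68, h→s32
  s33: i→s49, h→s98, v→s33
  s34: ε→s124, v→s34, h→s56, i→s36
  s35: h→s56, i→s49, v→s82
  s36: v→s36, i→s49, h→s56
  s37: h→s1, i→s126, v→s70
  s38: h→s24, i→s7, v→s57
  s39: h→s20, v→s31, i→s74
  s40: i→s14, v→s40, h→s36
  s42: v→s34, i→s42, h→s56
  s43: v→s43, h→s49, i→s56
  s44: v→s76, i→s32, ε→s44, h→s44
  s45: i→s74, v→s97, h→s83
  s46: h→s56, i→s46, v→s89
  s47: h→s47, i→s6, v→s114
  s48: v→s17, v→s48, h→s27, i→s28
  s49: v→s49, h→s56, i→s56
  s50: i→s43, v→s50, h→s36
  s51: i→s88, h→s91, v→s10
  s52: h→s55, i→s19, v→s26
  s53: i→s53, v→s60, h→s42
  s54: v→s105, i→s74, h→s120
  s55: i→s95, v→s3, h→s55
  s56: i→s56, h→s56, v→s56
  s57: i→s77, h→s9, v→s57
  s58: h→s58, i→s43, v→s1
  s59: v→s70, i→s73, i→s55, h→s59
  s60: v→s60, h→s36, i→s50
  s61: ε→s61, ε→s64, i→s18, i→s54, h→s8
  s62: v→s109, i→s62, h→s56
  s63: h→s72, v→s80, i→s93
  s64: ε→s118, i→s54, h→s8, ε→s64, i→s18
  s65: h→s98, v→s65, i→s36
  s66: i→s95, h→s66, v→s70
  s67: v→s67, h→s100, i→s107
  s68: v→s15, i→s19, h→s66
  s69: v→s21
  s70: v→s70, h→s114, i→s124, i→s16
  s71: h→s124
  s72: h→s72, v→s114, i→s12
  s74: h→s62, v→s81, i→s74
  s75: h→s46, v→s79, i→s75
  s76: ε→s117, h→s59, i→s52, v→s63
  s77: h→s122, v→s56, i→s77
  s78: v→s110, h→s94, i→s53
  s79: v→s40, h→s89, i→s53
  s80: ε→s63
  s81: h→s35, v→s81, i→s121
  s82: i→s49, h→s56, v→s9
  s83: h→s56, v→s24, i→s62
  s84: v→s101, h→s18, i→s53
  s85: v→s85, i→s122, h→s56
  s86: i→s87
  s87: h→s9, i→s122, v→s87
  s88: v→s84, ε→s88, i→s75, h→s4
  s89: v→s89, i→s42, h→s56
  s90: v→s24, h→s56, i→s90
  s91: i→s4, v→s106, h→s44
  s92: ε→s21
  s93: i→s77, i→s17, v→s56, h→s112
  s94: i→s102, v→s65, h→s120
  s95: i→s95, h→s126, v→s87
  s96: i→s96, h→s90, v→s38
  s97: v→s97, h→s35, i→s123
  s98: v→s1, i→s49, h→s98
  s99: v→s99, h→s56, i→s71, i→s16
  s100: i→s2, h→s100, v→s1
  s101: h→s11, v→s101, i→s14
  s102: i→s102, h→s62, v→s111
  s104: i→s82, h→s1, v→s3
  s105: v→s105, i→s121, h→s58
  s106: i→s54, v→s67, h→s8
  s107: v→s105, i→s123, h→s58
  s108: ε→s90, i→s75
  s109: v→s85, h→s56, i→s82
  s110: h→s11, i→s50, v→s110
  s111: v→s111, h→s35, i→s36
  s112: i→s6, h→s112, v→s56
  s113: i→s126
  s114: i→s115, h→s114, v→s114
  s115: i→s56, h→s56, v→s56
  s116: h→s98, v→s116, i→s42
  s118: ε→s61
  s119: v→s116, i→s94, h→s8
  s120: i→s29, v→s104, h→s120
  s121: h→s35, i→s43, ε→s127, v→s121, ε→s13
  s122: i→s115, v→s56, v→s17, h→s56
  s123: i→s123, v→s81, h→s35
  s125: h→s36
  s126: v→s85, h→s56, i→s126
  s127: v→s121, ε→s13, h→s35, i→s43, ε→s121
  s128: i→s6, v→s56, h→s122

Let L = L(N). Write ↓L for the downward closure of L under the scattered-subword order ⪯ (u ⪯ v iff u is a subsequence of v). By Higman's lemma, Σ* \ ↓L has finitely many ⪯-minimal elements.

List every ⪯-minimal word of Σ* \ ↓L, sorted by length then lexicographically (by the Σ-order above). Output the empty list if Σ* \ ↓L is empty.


min(Σ*\↓L) = [iihh, vhvih, vvhii, hhvviv, viviii].

|Q|=129, |F|=106, |δ|=367 (23 ε).
min D↑ (105 st, q0=0, F={44}): 0:h→1,i→2,v→3 1:h→4,i→5,v→6 2:h→5,i→7,v→8 3:h→9,i→10,v→11 4:h→4,i→12,v→13 5:h→12,i→14,v→15 6:h→16,i→17,v→18 7:h→19,i→7,v→20 8:h→21,i→22,v→23 9:h→16,i→24,v→25 10:h→24,i→22,v→26 11:h→27,i→28,v→11 12:h→12,i→29,v→30 13:h→31,i→32,v→33 14:h→34,i→14,v→35 15:h→36,i→37,v→38 16:h→16,i→39,v→40 17:h→39,i→37,v→41 18:h→42,i→43,v→18 19:h→44,i→19,v→45 20:h→45,i→22,v→46 21:h→36,i→47,v→25 22:h→48,i→22,v→49 23:h→50,i→51,v→23 24:h→39,i→47,v→52 25:h→53,i→48,v→25 26:h→50,i→54,v→26 27:h→42,i→55,v→56 28:h→50,i→51,v→26 29:h→34,i→29,v→57 30:h→58,i→59,v→60 31:h→31,i→61,v→62 32:h→61,i→59,v→63 33:h→64,i→65,v→33 34:h→44,i→34,v→66 35:h→67,i→37,v→68 36:h→36,i→69,v→40 37:h→70,i→37,v→71 38:h→72,i→73,v→38 39:h→39,i→69,v→74 40:h→75,i→76,v→62 41:h→72,i→77,v→41 42:h→42,i→55,v→75 43:h→72,i→73,v→41 44:h→44,i→44,v→44 45:h→44,i→48,v→45 46:h→78,i→51,v→46 47:h→70,i→47,v→79 48:h→44,i→48,v→80 49:h→78,i→54,v→49 50:h→72,i→81,v→56 51:h→78,i→51,v→49 52:h→53,i→78,v→52 53:h→53,i→82,v→75 54:h→78,i→81,v→54 55:h→55,i→44,v→55 56:h→53,i→82,v→56 57:h→66,i→59,v→83 58:h→58,i→84,v→62 59:h→76,i→59,v→85 60:h→86,i→87,v→60 61:h→61,i→84,v→88 62:h→89,i→90,v→62 63:h→86,i→91,v→63 64:h→64,i→92,v→89 65:h→93,i→87,v→44 66:h→44,i→76,v→94 67:h→44,i→70,v→66 68:h→95,i→73,v→68 69:h→70,i→69,v→96 70:h→44,i→70,v→97 71:h→95,i→77,v→71 72:h→72,i→81,v→75 73:h→95,i→73,v→71 74:h→75,i→98,v→88 75:h→75,i→82,v→89 76:h→44,i→76,v→99 77:h→95,i→81,v→77 78:h→44,i→82,v→78 79:h→95,i→78,v→79 80:h→44,i→78,v→80 81:h→82,i→44,v→81 82:h→44,i→44,v→82 83:h→100,i→87,v→83 84:h→76,i→84,v→101 85:h→100,i→91,v→85 86:h→86,i→102,v→89 87:h→103,i→87,v→44 88:h→89,i→103,v→88 89:h→89,i→104,v→89 90:h→44,i→90,v→44 91:h→103,i→102,v→44 92:h→92,i→44,v→44 93:h→93,i→102,v→44 94:h→44,i→90,v→94 95:h→44,i→82,v→98 96:h→98,i→98,v→101 97:h→44,i→98,v→99 98:h→44,i→82,v→100 99:h→44,i→103,v→99 100:h→44,i→104,v→100 101:h→100,i→103,v→101 102:h→104,i→44,v→44 103:h→44,i→104,v→44 104:h→44,i→44,v→44.
'iihh': |S_i|=[114, 97, 56, 24, 2] end={s124,s56} ∉↓L; 4/4 del acc.
'vhvih': N↓-sim [114, 103, 59, 35, 15, 2] end={s124,s56} rej; 5/5 deletions ∈↓L.
'vvhii': run [114, 103, 71, 25, 7, 1] end={s56} rej; 5/5 single-dels accept.
'hhvviv': |S_i|=[114, 98, 65, 51, 31, 13, 2] end={s17,s56} — reject; 6/6 deletions ∈↓L.
'viviii': N↓-sim [114, 103, 67, 40, 16, 5, 1] end={s56} rej; 6/6 single-dels accept.
5 obstructions.


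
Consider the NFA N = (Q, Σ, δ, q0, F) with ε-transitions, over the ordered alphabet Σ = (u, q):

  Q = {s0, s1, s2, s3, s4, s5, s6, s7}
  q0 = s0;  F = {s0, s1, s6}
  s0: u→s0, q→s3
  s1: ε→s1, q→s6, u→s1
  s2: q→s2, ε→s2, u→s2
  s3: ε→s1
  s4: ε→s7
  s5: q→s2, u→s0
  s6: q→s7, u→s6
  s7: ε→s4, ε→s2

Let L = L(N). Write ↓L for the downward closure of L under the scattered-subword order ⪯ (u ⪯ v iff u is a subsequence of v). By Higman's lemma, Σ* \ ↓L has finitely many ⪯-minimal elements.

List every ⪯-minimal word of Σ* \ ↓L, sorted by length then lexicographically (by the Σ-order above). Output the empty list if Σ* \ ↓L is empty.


|Q|=8, |F|=3, |δ|=16 (6 ε).
min D↑ (4 st, q0=0, F={3}): 0:u→0,q→1 1:u→1,q→2 2:u→2,q→3 3:u→3,q→3 [Hopcroft].
'qqq': run [7, 6, 4, 3] end={s2,s4,s7} rej; 3/3 del acc.
1 minimals (antichain).

min(Σ*\↓L) = [qqq].


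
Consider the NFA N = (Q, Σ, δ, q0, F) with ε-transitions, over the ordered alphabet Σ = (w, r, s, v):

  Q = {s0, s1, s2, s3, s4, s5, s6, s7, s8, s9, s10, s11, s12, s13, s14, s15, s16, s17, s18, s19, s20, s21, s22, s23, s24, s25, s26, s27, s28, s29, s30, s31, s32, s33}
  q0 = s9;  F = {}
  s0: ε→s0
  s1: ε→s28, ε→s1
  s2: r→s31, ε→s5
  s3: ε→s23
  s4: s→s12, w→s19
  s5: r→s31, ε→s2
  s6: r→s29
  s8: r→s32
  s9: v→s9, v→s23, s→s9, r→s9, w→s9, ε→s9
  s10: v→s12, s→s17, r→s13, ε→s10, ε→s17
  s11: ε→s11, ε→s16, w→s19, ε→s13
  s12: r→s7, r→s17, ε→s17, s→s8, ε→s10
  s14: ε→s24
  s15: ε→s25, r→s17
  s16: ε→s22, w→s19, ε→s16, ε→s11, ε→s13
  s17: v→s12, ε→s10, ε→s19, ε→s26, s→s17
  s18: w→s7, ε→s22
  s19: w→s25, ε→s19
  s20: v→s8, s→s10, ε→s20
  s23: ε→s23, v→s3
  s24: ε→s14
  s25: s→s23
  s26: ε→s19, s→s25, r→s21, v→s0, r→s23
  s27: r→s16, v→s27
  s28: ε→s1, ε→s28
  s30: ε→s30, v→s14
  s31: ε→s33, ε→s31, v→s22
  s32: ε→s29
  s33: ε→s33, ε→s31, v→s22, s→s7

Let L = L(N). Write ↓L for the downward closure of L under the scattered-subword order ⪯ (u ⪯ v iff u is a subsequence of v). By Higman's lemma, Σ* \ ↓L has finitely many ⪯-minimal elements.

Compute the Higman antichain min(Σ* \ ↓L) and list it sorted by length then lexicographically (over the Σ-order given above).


|Q|=34, |F|=0, |δ|=75 (37 ε).
min D↑ (1 st, q0=0, F={0}): 0:w→0,r→0,s→0,v→0 [Hopcroft].
ε ∈ L(D↑) ⇒ ↓L = ∅.

A = [ε].


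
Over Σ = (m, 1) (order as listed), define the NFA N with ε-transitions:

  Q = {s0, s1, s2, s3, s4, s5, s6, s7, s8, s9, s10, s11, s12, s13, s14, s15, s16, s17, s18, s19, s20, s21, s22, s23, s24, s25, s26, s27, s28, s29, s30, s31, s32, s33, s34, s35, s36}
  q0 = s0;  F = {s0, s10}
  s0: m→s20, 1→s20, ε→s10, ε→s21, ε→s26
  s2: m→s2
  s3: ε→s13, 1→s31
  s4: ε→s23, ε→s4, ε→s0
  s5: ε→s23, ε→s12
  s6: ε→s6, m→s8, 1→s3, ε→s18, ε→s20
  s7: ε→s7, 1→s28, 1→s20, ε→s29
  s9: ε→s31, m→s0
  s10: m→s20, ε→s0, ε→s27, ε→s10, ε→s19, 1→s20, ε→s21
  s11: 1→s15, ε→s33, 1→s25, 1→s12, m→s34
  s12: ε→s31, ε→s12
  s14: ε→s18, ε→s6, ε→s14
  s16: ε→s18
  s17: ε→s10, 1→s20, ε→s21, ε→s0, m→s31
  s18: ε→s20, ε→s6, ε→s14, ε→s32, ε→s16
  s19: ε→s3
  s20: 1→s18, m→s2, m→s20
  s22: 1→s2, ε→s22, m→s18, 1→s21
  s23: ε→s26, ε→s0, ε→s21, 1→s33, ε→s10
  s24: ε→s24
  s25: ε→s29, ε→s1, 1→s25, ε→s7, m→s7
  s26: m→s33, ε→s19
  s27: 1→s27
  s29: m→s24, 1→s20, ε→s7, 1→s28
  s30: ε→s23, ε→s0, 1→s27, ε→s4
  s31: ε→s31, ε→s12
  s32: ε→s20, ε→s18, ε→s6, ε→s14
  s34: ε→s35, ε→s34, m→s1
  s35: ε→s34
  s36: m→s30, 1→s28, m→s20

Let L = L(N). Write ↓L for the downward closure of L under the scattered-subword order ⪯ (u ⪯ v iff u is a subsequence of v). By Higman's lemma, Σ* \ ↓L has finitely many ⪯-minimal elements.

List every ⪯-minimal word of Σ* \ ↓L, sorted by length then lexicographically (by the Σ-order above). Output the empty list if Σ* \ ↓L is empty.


min(Σ*\↓L) = [m, 1].

|Q|=37, |F|=2, |δ|=95 (59 ε).
min D↑ (2 st, q0=0, F={1}): 0:m→1,1→1 1:m→1,1→1 [Hopcroft].
'm': run [19, 13] end={s12,s13,s14,s16,s18,s2,s20,s3,s31,s32,s33,s6,…} rej; 1/1 del acc.
'1': run [19, 13] end={s12,s13,s14,s16,s18,s2,s20,s27,s3,s31,s32,s6,…} — reject; 1/1 del acc.
2 minimals (antichain).


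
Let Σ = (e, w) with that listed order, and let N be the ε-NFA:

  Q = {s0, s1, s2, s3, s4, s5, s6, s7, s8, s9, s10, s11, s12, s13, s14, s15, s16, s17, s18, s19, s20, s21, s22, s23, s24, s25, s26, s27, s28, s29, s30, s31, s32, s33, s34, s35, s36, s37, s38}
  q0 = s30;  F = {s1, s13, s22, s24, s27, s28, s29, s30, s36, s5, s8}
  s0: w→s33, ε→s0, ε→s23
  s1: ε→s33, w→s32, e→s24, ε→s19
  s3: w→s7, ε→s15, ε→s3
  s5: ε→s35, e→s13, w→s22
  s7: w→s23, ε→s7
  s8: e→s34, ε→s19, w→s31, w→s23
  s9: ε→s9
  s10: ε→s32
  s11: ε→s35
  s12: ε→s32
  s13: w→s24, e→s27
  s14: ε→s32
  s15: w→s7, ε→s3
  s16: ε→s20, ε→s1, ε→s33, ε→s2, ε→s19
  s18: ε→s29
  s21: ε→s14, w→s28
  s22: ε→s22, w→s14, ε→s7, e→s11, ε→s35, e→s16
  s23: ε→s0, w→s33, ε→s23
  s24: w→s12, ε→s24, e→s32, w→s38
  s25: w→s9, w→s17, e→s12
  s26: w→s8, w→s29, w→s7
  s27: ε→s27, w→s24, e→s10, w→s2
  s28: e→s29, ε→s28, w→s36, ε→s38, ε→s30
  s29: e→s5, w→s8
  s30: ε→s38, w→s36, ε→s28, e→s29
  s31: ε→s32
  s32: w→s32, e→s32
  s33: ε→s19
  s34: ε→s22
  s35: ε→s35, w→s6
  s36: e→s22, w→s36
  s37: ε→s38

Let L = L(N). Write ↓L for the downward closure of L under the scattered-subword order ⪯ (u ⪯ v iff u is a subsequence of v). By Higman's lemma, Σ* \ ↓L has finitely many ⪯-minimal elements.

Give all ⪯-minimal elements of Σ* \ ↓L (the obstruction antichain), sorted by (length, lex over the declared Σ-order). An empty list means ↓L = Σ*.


A = [eww, wew, eeeee, eeewe, weeee].

|Q|=39, |F|=11, |δ|=80 (39 ε).
min D↑ (11 st, q0=0, F={7}): 0:e→1,w→2 1:e→3,w→4 2:e→5,w→2 3:e→6,w→5 4:e→5,w→7 5:e→8,w→7 6:e→9,w→10 7:e→7,w→7 8:e→10,w→7 9:e→7,w→10 10:e→7,w→7.
'eww': N↓-sim [29, 26, 21, 10] end={s0,s12,s14,s19,s23,s31,s32,s33,s38,s6} — reject; 3/3 deletions ∈↓L.
'wew': |S_i|=[29, 22, 19, 9] end={s0,s12,s14,s19,s23,s32,s33,s38,s6} ∉↓L; 3/3 del acc.
'eeeee': N↓-sim [29, 26, 23, 16, 7, 2] end={s10,s32} ∉↓L; 5/5 del acc.
'eeewe': N↓-sim [29, 26, 23, 16, 6, 1] end={s32} — reject; 5/5 deletions ∈↓L.
'weeee': N↓-sim [29, 22, 19, 13, 4, 1] end={s32} ∉↓L; 5/5 del acc.
5 words, ⪯-incomp.


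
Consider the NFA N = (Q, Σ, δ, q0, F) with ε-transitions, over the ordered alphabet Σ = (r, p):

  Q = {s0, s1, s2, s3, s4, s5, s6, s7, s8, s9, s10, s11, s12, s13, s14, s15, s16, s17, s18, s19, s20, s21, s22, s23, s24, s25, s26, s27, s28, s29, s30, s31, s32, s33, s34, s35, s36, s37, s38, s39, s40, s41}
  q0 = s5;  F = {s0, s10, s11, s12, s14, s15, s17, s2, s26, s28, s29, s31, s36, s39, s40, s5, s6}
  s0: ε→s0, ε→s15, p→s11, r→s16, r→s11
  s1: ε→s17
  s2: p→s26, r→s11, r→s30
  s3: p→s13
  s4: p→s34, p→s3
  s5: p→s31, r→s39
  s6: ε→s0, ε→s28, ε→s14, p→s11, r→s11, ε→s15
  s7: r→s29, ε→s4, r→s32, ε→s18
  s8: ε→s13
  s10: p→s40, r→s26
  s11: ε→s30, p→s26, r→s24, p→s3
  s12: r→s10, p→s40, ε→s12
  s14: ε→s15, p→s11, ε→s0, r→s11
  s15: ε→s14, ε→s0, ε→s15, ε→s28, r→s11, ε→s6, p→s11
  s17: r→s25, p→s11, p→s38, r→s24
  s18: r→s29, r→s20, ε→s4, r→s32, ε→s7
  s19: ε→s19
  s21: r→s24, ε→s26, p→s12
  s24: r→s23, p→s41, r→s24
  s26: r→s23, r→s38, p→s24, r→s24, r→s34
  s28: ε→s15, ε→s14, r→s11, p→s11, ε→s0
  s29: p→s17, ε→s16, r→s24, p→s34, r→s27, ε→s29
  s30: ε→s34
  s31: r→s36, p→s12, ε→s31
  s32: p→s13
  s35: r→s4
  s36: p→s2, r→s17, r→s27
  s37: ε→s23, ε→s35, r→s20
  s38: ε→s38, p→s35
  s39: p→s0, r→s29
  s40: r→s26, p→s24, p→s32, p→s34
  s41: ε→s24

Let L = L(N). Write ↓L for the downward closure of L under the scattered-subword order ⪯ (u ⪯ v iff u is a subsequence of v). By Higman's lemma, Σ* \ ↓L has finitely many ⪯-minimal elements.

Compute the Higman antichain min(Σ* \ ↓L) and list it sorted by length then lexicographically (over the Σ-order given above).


Antichain: [rrr, rppr, pppp, rprpp, pprrp, ppprr].

|Q|=42, |F|=17, |δ|=98 (34 ε).
min D↑ (14 st, q0=0, F={7}): 0:r→1,p→2 1:r→3,p→4 2:r→5,p→6 3:r→7,p→8 4:r→9,p→9 5:r→8,p→10 6:r→11,p→12 7:r→7,p→7 8:r→7,p→9 9:r→7,p→13 10:r→9,p→13 11:r→13,p→12 12:r→13,p→7 13:r→7,p→7.
'rrr': |S_i|=[31, 28, 17, 11] end={s13,s23,s24,s25,s27,s3,s34,s35,s38,s4,s41} ∉↓L; 3/3 deletions ∈↓L.
'rppr': run [31, 28, 23, 13, 9] end={s13,s23,s24,s3,s34,s35,s38,s4,s41} rej; 4/4 deletions ∈↓L.
'pppp': N↓-sim [31, 28, 17, 12, 9] end={s13,s23,s24,s3,s32,s34,s35,s4,s41} — reject; 4/4 del acc.
'rprpp': |S_i|=[31, 28, 23, 14, 10, 8] end={s13,s23,s24,s3,s34,s35,s4,s41} — reject; 5/5 del acc.
'pprrp': |S_i|=[31, 28, 17, 15, 10, 8] end={s13,s23,s24,s3,s34,s35,s4,s41} — reject; 5/5 single-dels accept.
'ppprr': N↓-sim [31, 28, 17, 12, 10, 9] end={s13,s23,s24,s3,s34,s35,s38,s4,s41} ∉↓L; 5/5 single-dels accept.
6 obstructions.


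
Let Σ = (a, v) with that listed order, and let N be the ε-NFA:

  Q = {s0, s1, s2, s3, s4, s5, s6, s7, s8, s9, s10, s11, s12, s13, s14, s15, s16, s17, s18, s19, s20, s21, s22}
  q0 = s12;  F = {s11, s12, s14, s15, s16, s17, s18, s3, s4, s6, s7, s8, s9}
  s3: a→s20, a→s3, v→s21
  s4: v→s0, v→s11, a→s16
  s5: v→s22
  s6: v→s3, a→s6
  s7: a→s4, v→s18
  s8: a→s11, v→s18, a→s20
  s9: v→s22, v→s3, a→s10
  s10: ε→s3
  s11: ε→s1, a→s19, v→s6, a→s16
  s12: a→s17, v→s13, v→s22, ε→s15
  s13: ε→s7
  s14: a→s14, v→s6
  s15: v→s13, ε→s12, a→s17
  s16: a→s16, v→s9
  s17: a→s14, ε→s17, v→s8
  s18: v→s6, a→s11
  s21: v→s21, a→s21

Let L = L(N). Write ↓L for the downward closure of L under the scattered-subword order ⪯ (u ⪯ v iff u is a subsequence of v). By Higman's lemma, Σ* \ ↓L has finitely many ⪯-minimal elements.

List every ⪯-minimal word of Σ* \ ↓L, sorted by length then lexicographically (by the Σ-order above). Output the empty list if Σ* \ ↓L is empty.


|Q|=23, |F|=13, |δ|=41 (6 ε).
min D↑ (13 st, q0=0, F={12}): 0:a→1,v→2 1:a→3,v→4 2:a→5,v→6 3:a→3,v→7 4:a→8,v→6 5:a→9,v→8 6:a→8,v→7 7:a→7,v→10 8:a→9,v→7 9:a→9,v→11 10:a→10,v→12 11:a→10,v→10 12:a→12,v→12 (ε-aug+det+¬).
'aavvv': run [21, 17, 12, 7, 4, 1] end={s21} — reject; 5/5 deletions ∈↓L.
'vvvvv': N↓-sim [21, 17, 13, 7, 4, 1] end={s21} rej; 5/5 single-dels accept.
'vaavav': run [21, 17, 13, 9, 6, 4, 1] end={s21} rej; 6/6 single-dels accept.
3 obstructions.

Antichain: [aavvv, vvvvv, vaavav].


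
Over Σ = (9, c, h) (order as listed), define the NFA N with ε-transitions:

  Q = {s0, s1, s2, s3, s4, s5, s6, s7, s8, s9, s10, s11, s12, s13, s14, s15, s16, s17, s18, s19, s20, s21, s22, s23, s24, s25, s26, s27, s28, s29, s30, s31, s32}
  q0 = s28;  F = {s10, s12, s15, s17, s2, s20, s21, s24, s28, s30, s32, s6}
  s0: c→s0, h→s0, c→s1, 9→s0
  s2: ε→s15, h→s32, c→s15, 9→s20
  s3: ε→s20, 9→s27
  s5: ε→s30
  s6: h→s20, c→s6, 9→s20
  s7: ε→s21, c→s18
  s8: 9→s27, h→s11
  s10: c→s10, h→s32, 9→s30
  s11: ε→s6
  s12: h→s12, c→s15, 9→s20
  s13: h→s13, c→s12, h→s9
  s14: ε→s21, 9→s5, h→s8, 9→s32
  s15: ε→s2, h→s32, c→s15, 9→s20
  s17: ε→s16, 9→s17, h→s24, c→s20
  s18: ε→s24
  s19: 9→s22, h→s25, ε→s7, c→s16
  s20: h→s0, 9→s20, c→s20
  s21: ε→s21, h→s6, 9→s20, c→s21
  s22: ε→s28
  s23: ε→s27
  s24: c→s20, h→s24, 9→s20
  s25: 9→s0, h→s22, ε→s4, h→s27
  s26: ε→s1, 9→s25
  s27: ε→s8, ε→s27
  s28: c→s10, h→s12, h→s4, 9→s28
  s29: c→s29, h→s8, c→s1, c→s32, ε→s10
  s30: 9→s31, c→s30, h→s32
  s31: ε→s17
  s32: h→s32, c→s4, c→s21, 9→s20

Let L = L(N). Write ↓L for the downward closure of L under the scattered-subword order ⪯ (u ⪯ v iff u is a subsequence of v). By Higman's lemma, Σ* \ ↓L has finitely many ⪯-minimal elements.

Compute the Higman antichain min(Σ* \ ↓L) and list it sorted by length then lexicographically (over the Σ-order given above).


|Q|=33, |F|=12, |δ|=82 (19 ε).
min D↑ (12 st, q0=0, F={9}): 0:9→0,c→1,h→2 1:9→3,c→1,h→4 2:9→5,c→6,h→2 3:9→7,c→3,h→4 4:9→5,c→8,h→4 5:9→5,c→5,h→9 6:9→5,c→6,h→4 7:9→7,c→5,h→10 8:9→5,c→8,h→11 9:9→9,c→9,h→9 10:9→5,c→5,h→10 11:9→5,c→11,h→5.
'h9h': N↓-sim [17, 11, 3, 2] end={s0,s1} rej; 3/3 single-dels accept.
'c99ch': run [17, 15, 12, 7, 3, 2] end={s0,s1} ∉↓L; 5/5 deletions ∈↓L.
'chchhh': N↓-sim [17, 15, 8, 6, 4, 3, 2] end={s0,s1} ∉↓L; 6/6 deletions ∈↓L.
3 minimals (antichain).

A = [h9h, c99ch, chchhh].


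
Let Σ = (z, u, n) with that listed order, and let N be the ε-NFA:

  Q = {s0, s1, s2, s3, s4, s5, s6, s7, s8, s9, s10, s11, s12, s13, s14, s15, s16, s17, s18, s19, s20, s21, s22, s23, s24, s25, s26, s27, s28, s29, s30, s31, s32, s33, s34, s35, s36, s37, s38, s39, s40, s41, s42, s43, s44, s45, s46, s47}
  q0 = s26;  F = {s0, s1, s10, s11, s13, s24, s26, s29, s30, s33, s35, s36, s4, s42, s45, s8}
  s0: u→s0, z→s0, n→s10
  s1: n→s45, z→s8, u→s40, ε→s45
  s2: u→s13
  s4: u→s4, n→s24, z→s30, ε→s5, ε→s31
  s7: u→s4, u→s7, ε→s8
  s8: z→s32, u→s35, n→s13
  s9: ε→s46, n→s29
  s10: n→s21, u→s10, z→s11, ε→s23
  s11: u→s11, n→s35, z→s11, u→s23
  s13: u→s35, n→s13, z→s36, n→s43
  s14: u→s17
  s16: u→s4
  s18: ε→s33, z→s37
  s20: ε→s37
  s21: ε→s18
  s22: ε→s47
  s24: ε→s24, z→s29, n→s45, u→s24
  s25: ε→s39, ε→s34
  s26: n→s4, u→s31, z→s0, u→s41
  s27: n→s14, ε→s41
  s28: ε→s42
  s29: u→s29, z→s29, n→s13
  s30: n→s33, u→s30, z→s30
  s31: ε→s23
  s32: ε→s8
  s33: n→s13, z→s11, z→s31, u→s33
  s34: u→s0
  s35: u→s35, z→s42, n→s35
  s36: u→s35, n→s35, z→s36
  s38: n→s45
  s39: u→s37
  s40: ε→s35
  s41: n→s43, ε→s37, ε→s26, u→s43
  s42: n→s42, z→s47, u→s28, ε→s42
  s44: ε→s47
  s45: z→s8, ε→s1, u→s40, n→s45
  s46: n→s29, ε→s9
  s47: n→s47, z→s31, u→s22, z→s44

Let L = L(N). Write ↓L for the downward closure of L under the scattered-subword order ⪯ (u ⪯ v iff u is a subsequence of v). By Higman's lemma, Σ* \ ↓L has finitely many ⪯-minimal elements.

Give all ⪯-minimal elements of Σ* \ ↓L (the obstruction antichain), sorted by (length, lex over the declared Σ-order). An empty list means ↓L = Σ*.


A = [znznzz, nnnuzz].

|Q|=48, |F|=16, |δ|=94 (24 ε).
min D↑ (16 st, q0=0, F={15}): 0:z→1,u→0,n→2 1:z→1,u→1,n→3 2:z→4,u→2,n→5 3:z→6,u→3,n→7 4:z→4,u→4,n→7 5:z→8,u→5,n→9 6:z→6,u→6,n→10 7:z→6,u→7,n→11 8:z→8,u→8,n→11 9:z→12,u→10,n→9 10:z→13,u→10,n→10 11:z→14,u→10,n→11 12:z→12,u→10,n→11 13:z→15,u→13,n→13 14:z→14,u→10,n→10 15:z→15,u→15,n→15 (ε-aug+det+¬).
'znznzz': run [30, 22, 17, 11, 8, 7, 5] end={s22,s23,s31,s44,s47} — reject; 6/6 del acc.
'nnnuzz': |S_i|=[30, 27, 23, 16, 9, 7, 5] end={s22,s23,s31,s44,s47} ∉↓L; 6/6 single-dels accept.
2 obstructions.
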